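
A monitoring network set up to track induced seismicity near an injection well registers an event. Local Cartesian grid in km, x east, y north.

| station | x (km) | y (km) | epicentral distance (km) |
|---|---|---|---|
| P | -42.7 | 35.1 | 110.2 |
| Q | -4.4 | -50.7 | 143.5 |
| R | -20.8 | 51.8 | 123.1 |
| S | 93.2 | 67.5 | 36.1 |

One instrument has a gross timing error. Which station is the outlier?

R

Solve using three stations at a time. Using P, Q, S (subtract circle equations pairwise → linear system) gives (x, y) ≈ (58.7, 78.2).
Distances from that point to each station vs reported:
  P: calculated 110.2 vs reported 110.2 → residual 0.0 km
  Q: calculated 143.5 vs reported 143.5 → residual 0.0 km
  R: calculated 83.8 vs reported 123.1 → residual 39.3 km
  S: calculated 36.1 vs reported 36.1 → residual 0.0 km
P, Q, S are mutually consistent (residuals ≈ 0); R is off by 39.3 km.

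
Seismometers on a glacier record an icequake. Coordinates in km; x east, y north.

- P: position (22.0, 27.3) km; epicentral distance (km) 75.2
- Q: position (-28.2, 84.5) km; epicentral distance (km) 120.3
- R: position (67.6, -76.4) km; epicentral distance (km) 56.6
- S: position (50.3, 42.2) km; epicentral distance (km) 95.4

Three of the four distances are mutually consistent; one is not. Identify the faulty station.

Solve using three stations at a time. Using P, R, S (subtract circle equations pairwise → linear system) gives (x, y) ≈ (18.7, -47.8).
Distances from that point to each station vs reported:
  P: calculated 75.2 vs reported 75.2 → residual 0.0 km
  Q: calculated 140.4 vs reported 120.3 → residual 20.1 km
  R: calculated 56.6 vs reported 56.6 → residual 0.0 km
  S: calculated 95.4 vs reported 95.4 → residual 0.0 km
P, R, S are mutually consistent (residuals ≈ 0); Q is off by 20.1 km.

Q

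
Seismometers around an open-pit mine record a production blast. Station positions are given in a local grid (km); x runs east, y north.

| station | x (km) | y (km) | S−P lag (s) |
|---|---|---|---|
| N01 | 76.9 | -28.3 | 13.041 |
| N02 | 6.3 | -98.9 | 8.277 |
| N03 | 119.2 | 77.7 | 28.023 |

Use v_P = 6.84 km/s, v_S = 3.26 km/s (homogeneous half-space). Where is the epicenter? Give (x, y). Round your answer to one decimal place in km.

Distance from S−P lag: d = Δt · v_P v_S / (v_P − v_S) = Δt · (6.84·3.26)/(6.84−3.26) ≈ 6.2286·Δt.
So d_N01 = 81.23, d_N02 = 51.55, d_N03 = 174.54 km.
Circle about each station: (x − 76.9)² + (y + 28.3)² = 81.23²; (x − 6.3)² + (y + 98.9)² = 51.55²; (x − 119.2)² + (y − 77.7)² = 174.54².
Subtracting pairs of circle equations eliminates x²+y² and gives linear equations (the radical axes):
-141.2 x − 141.2 y = 7047.31
84.6 x + 212.0 y = -10334.47
Solving the 2×2 system: x ≈ -1.9, y ≈ -48.0 km.
Check against N01 (with the unrounded x, y): √((x − 76.9)²+(y + 28.3)²) = 81.25 ≈ 81.23 km. ✓

(-1.9, -48.0)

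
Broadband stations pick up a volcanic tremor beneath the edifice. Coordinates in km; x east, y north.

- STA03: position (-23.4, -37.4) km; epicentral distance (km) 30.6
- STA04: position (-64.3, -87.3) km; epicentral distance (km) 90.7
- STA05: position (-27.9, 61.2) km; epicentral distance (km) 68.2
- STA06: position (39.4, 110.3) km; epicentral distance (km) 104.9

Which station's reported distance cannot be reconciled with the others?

STA06

Solve using three stations at a time. Using STA03, STA04, STA05 (subtract circle equations pairwise → linear system) gives (x, y) ≈ (-22.5, -6.8).
Distances from that point to each station vs reported:
  STA03: calculated 30.6 vs reported 30.6 → residual 0.0 km
  STA04: calculated 90.7 vs reported 90.7 → residual 0.0 km
  STA05: calculated 68.2 vs reported 68.2 → residual 0.0 km
  STA06: calculated 132.5 vs reported 104.9 → residual 27.6 km
STA03, STA04, STA05 are mutually consistent (residuals ≈ 0); STA06 is off by 27.6 km.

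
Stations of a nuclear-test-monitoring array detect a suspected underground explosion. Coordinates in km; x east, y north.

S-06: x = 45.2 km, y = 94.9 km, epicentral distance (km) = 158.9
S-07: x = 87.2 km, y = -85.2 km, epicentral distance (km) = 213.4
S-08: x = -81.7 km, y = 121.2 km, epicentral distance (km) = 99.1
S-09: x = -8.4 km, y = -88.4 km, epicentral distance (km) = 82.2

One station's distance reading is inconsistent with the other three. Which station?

S-09

Solve using three stations at a time. Using S-06, S-07, S-08 (subtract circle equations pairwise → linear system) gives (x, y) ≈ (-96.6, 23.2).
Distances from that point to each station vs reported:
  S-06: calculated 158.9 vs reported 158.9 → residual 0.0 km
  S-07: calculated 213.4 vs reported 213.4 → residual 0.0 km
  S-08: calculated 99.1 vs reported 99.1 → residual 0.0 km
  S-09: calculated 142.3 vs reported 82.2 → residual 60.1 km
S-06, S-07, S-08 are mutually consistent (residuals ≈ 0); S-09 is off by 60.1 km.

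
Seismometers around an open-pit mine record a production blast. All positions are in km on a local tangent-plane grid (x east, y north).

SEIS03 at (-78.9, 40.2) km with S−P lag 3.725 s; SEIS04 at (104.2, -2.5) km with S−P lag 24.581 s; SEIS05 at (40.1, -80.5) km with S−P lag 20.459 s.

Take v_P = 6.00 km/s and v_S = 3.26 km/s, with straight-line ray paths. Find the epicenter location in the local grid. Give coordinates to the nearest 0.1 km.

x ≈ -70.4 km, y ≈ 15.0 km

Distance from S−P lag: d = Δt · v_P v_S / (v_P − v_S) = Δt · (6.00·3.26)/(6.00−3.26) ≈ 7.1387·Δt.
So d_SEIS03 = 26.59, d_SEIS04 = 175.48, d_SEIS05 = 146.05 km.
Circle about each station: (x + 78.9)² + (y − 40.2)² = 26.59²; (x − 104.2)² + (y + 2.5)² = 175.48²; (x − 40.1)² + (y + 80.5)² = 146.05².
Subtracting pairs of circle equations eliminates x²+y² and gives linear equations (the radical axes):
366.2 x − 85.4 y = -27063.56
238.0 x − 241.4 y = -20376.56
Solving the 2×2 system: x ≈ -70.4, y ≈ 15.0 km.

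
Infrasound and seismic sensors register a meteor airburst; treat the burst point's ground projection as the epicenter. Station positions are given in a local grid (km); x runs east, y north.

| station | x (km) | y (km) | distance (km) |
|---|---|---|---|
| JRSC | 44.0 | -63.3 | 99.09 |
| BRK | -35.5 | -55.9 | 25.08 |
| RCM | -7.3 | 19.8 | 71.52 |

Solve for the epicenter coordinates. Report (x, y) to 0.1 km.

Circle about each station: (x − 44.0)² + (y + 63.3)² = 99.09²; (x + 35.5)² + (y + 55.9)² = 25.08²; (x + 7.3)² + (y − 19.8)² = 71.52².
Subtracting pairs of circle equations eliminates x²+y² and gives linear equations (the radical axes):
-159.0 x + 14.8 y = 7631.99
-102.6 x + 166.2 y = -793.84
Solving the 2×2 system: x ≈ -51.4, y ≈ -36.5 km.

-51.4 km east, -36.5 km north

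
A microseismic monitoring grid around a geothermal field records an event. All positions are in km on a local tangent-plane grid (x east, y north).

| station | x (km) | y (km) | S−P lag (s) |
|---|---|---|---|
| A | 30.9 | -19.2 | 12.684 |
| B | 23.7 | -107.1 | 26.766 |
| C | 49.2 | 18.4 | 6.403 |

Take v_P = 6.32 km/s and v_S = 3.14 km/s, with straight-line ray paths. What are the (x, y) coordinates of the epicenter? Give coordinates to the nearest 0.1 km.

Distance from S−P lag: d = Δt · v_P v_S / (v_P − v_S) = Δt · (6.32·3.14)/(6.32−3.14) ≈ 6.2405·Δt.
So d_A = 79.15, d_B = 167.03, d_C = 39.96 km.
Circle about each station: (x − 30.9)² + (y + 19.2)² = 79.15²; (x − 23.7)² + (y + 107.1)² = 167.03²; (x − 49.2)² + (y − 18.4)² = 39.96².
Subtracting the A equation from the B and C equations removes the quadratic terms:
-14.4 x − 175.8 y = -10925.65
36.6 x + 75.2 y = 6103.67
Solving the 2×2 system: x ≈ 47.0, y ≈ 58.3 km.

x ≈ 47.0 km, y ≈ 58.3 km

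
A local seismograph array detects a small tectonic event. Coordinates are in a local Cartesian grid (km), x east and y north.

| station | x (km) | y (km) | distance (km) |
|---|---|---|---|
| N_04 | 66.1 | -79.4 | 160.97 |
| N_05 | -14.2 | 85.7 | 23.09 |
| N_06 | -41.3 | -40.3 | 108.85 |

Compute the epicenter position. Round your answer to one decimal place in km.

-8.2 km east, 63.4 km north

Circle about each station: (x − 66.1)² + (y + 79.4)² = 160.97²; (x + 14.2)² + (y − 85.7)² = 23.09²; (x + 41.3)² + (y + 40.3)² = 108.85².
Subtracting the N_04 equation from the N_05 and N_06 equations removes the quadratic terms:
-160.6 x + 330.2 y = 22250.75
-214.8 x + 78.2 y = 6719.23
Solving the 2×2 system: x ≈ -8.2, y ≈ 63.4 km.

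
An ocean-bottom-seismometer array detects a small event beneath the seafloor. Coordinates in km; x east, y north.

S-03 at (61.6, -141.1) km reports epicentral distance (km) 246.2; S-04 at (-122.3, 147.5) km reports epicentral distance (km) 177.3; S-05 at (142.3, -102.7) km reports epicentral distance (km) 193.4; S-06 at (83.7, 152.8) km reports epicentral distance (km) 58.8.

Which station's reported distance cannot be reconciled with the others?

S-05

Solve using three stations at a time. Using S-03, S-04, S-06 (subtract circle equations pairwise → linear system) gives (x, y) ≈ (49.8, 104.8).
Distances from that point to each station vs reported:
  S-03: calculated 246.2 vs reported 246.2 → residual 0.0 km
  S-04: calculated 177.3 vs reported 177.3 → residual 0.0 km
  S-05: calculated 227.2 vs reported 193.4 → residual 33.8 km
  S-06: calculated 58.8 vs reported 58.8 → residual 0.0 km
S-03, S-04, S-06 are mutually consistent (residuals ≈ 0); S-05 is off by 33.8 km.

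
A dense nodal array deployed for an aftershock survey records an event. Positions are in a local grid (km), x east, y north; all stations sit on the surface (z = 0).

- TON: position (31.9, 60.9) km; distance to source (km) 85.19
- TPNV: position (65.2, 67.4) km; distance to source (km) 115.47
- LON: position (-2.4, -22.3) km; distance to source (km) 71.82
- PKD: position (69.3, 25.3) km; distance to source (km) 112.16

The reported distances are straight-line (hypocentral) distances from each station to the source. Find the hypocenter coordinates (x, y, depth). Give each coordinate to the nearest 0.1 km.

(-35.5, 27.4, 39.9)

Each station gives a sphere (x−x_i)² + (y−y_i)² + z² = d_i² (stations at z=0).
Subtracting the TON sphere from TPNV and LON: z² cancels, leaving linear equations in x and y:
66.6 x + 13.0 y = -2008.60
-68.6 x − 166.4 y = -2124.15
Solving: x ≈ -35.508, y ≈ 27.404 km (keep extra digits for the depth step; rounded: -35.5, 27.4).
Then from the TON sphere: z² = 85.19² − (x − 31.9)² − (y − 60.9)² with x = -35.508, y = 27.404, so z ≈ 39.894 ≈ 39.9 km.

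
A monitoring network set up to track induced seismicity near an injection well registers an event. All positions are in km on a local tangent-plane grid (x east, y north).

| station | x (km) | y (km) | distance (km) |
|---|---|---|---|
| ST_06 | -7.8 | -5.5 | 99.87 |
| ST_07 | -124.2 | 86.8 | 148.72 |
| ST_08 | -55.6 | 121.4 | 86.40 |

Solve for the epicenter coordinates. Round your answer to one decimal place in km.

Circle about each station: (x + 7.8)² + (y + 5.5)² = 99.87²; (x + 124.2)² + (y − 86.8)² = 148.72²; (x + 55.6)² + (y − 121.4)² = 86.40².
Subtracting pairs of circle equations eliminates x²+y² and gives linear equations (the radical axes):
-232.8 x + 184.6 y = 10725.17
-95.6 x + 253.8 y = 20247.29
Solving the 2×2 system: x ≈ 24.5, y ≈ 89.0 km.

x ≈ 24.5 km, y ≈ 89.0 km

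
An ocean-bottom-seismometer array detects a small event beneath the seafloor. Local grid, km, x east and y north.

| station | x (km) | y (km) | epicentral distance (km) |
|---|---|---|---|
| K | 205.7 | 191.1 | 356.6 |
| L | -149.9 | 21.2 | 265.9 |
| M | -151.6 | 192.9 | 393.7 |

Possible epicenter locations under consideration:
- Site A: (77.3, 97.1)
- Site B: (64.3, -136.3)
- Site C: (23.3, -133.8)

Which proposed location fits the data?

For each candidate, compare |candidate − station| to the reported distance:
Site A: residuals K 197.5, L 26.4, M 145.6 → max 197.5 km
Site B: residuals K 0.0, L 0.0, M 0.0 → max 0.0 km
Site C: residuals K 16.0, L 33.5, M 23.1 → max 33.5 km
Only Site B has all residuals ≈ 0.

Site B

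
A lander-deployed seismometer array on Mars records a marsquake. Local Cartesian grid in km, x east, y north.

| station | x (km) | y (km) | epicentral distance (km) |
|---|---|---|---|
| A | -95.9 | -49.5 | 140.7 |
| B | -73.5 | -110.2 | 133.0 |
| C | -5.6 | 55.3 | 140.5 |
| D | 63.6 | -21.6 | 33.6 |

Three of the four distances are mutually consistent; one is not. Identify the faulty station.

Solve using three stations at a time. Using A, B, D (subtract circle equations pairwise → linear system) gives (x, y) ≈ (44.8, -49.4).
Distances from that point to each station vs reported:
  A: calculated 140.7 vs reported 140.7 → residual 0.0 km
  B: calculated 133.0 vs reported 133.0 → residual 0.0 km
  C: calculated 116.2 vs reported 140.5 → residual 24.3 km
  D: calculated 33.6 vs reported 33.6 → residual 0.0 km
A, B, D are mutually consistent (residuals ≈ 0); C is off by 24.3 km.

C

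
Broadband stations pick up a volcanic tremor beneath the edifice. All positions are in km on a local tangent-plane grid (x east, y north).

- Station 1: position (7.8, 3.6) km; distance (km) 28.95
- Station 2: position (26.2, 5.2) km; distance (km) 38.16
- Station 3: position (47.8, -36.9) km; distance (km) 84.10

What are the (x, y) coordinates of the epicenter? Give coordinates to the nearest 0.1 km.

Circle about each station: (x − 7.8)² + (y − 3.6)² = 28.95²; (x − 26.2)² + (y − 5.2)² = 38.16²; (x − 47.8)² + (y + 36.9)² = 84.10².
Subtracting pairs of circle equations eliminates x²+y² and gives linear equations (the radical axes):
36.8 x + 3.2 y = 21.60
80.0 x − 81.0 y = -2662.06
Solving the 2×2 system: x ≈ -2.1, y ≈ 30.8 km.

(-2.1, 30.8)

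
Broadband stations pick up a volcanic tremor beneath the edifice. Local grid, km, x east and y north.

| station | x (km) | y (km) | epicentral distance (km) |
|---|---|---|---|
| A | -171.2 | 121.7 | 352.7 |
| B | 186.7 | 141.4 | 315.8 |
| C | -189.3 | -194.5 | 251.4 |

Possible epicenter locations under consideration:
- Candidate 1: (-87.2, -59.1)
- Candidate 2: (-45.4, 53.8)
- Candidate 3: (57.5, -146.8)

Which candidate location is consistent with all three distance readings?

For each candidate, compare |candidate − station| to the reported distance:
Candidate 1: residuals A 153.3, B 23.6, C 81.8 → max 153.3 km
Candidate 2: residuals A 209.7, B 67.7, C 35.6 → max 209.7 km
Candidate 3: residuals A 0.0, B 0.0, C 0.0 → max 0.0 km
Only Candidate 3 has all residuals ≈ 0.

Candidate 3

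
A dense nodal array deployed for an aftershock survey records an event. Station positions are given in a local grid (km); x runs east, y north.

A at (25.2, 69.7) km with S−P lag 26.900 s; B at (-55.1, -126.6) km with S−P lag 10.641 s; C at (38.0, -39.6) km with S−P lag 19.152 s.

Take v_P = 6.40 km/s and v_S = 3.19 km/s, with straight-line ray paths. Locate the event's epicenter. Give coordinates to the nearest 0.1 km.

Distance from S−P lag: d = Δt · v_P v_S / (v_P − v_S) = Δt · (6.40·3.19)/(6.40−3.19) ≈ 6.3601·Δt.
So d_A = 171.09, d_B = 67.68, d_C = 121.81 km.
Circle about each station: (x − 25.2)² + (y − 69.7)² = 171.09²; (x + 55.1)² + (y + 126.6)² = 67.68²; (x − 38.0)² + (y + 39.6)² = 121.81².
Subtracting the A equation from the B and C equations removes the quadratic terms:
-160.6 x − 392.6 y = 38261.65
25.6 x − 218.6 y = 11953.14
Solving the 2×2 system: x ≈ -81.3, y ≈ -64.2 km.

-81.3 km east, -64.2 km north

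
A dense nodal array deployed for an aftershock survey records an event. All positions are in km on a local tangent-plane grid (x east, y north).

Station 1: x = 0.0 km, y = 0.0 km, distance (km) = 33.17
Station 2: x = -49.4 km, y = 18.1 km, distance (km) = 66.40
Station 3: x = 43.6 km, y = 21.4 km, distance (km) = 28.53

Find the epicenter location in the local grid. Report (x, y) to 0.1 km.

Circle about each station: x² + y² = 33.17²; (x + 49.4)² + (y − 18.1)² = 66.40²; (x − 43.6)² + (y − 21.4)² = 28.53².
Subtracting the Station 1 equation from the Station 2 and Station 3 equations removes the quadratic terms:
-98.8 x + 36.2 y = -540.74
87.2 x + 42.8 y = 2645.21
Solving the 2×2 system: x ≈ 16.1, y ≈ 29.0 km.

16.1 km east, 29.0 km north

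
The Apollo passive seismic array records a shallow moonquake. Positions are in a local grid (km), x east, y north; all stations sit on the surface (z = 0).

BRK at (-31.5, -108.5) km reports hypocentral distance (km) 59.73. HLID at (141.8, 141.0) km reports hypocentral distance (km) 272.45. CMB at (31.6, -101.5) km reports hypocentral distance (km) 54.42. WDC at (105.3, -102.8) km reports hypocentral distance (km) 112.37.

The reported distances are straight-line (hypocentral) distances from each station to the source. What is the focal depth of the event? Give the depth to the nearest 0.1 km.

z ≈ 44.7 km

Each station gives a sphere (x−x_i)² + (y−y_i)² + z² = d_i² (stations at z=0).
Subtracting the BRK sphere from HLID and CMB: z² cancels, leaving linear equations in x and y:
346.6 x + 499.0 y = -43437.59
126.2 x + 14.0 y = -857.55
Solving: x ≈ 3.101, y ≈ -89.203 km (keep extra digits for the depth step; rounded: 3.1, -89.2).
Then from the BRK sphere: z² = 59.73² − (x + 31.5)² − (y + 108.5)² with x = 3.101, y = -89.203, so z ≈ 44.700 ≈ 44.7 km.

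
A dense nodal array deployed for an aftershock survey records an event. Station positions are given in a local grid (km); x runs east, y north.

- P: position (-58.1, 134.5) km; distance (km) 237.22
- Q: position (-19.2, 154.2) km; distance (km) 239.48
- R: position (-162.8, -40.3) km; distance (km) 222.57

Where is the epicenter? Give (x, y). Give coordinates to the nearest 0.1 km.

(57.4, -72.7)

Circle about each station: (x + 58.1)² + (y − 134.5)² = 237.22²; (x + 19.2)² + (y − 154.2)² = 239.48²; (x + 162.8)² + (y + 40.3)² = 222.57².
Subtracting pairs of circle equations eliminates x²+y² and gives linear equations (the radical axes):
77.8 x + 39.4 y = 1603.08
-209.4 x − 349.6 y = 13397.99
Solving the 2×2 system: x ≈ 57.4, y ≈ -72.7 km.
Check against P (with the unrounded x, y): √((x + 58.1)²+(y − 134.5)²) = 237.26 ≈ 237.22 km. ✓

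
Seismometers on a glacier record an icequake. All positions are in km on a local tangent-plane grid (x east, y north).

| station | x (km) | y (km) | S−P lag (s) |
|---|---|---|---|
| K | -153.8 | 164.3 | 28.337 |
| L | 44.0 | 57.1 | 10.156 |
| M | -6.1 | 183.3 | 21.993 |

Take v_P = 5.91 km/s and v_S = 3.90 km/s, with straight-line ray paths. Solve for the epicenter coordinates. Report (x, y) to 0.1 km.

Distance from S−P lag: d = Δt · v_P v_S / (v_P − v_S) = Δt · (5.91·3.90)/(5.91−3.90) ≈ 11.4672·Δt.
So d_K = 324.95, d_L = 116.46, d_M = 252.20 km.
Circle about each station: (x + 153.8)² + (y − 164.3)² = 324.95²; (x − 44.0)² + (y − 57.1)² = 116.46²; (x + 6.1)² + (y − 183.3)² = 252.20².
Subtracting pairs of circle equations eliminates x²+y² and gives linear equations (the radical axes):
395.6 x − 214.4 y = 46577.05
295.4 x + 38.0 y = 24974.83
Solving the 2×2 system: x ≈ 90.9, y ≈ -49.5 km.

(90.9, -49.5)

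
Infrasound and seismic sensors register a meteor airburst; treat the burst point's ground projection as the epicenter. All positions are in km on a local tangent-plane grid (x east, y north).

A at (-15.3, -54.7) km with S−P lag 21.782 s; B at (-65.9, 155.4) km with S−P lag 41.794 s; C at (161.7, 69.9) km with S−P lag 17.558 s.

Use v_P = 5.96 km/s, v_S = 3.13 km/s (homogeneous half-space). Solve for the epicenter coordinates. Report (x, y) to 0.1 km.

x ≈ 127.6 km, y ≈ -40.7 km

Distance from S−P lag: d = Δt · v_P v_S / (v_P − v_S) = Δt · (5.96·3.13)/(5.96−3.13) ≈ 6.5918·Δt.
So d_A = 143.58, d_B = 275.50, d_C = 115.74 km.
Circle about each station: (x + 15.3)² + (y + 54.7)² = 143.58²; (x + 65.9)² + (y − 155.4)² = 275.50²; (x − 161.7)² + (y − 69.9)² = 115.74².
Subtracting the A equation from the B and C equations removes the quadratic terms:
-101.2 x + 420.2 y = -30019.24
354.0 x + 249.2 y = 35026.19
Solving the 2×2 system: x ≈ 127.6, y ≈ -40.7 km.
Check against A (with the unrounded x, y): √((x + 15.3)²+(y + 54.7)²) = 143.58 ≈ 143.58 km. ✓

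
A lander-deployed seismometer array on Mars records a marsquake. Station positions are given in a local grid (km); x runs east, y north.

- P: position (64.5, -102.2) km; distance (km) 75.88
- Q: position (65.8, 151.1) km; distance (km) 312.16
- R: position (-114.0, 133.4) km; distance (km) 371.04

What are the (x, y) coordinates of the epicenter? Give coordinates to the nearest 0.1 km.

Circle about each station: (x − 64.5)² + (y + 102.2)² = 75.88²; (x − 65.8)² + (y − 151.1)² = 312.16²; (x + 114.0)² + (y − 133.4)² = 371.04².
Subtracting the P equation from the Q and R equations removes the quadratic terms:
2.6 x + 506.6 y = -79130.33
-357.0 x + 471.2 y = -115726.44
Solving the 2×2 system: x ≈ 117.2, y ≈ -156.8 km.

x ≈ 117.2 km, y ≈ -156.8 km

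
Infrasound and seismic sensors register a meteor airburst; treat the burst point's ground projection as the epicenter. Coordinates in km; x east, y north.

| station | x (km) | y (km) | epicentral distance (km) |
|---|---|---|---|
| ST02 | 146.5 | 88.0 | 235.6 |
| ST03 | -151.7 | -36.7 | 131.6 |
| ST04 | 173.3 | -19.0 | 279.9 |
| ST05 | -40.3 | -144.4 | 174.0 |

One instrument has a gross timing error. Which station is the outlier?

ST05

Solve using three stations at a time. Using ST02, ST03, ST04 (subtract circle equations pairwise → linear system) gives (x, y) ≈ (-88.9, 78.9).
Distances from that point to each station vs reported:
  ST02: calculated 235.6 vs reported 235.6 → residual 0.0 km
  ST03: calculated 131.6 vs reported 131.6 → residual 0.0 km
  ST04: calculated 279.9 vs reported 279.9 → residual 0.0 km
  ST05: calculated 228.5 vs reported 174.0 → residual 54.5 km
ST02, ST03, ST04 are mutually consistent (residuals ≈ 0); ST05 is off by 54.5 km.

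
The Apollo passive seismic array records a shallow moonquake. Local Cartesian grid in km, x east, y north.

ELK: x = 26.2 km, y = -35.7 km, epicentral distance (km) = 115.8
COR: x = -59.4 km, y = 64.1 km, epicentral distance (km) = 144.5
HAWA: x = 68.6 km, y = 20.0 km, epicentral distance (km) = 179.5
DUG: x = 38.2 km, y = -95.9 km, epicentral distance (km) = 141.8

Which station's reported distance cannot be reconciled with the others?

DUG

Solve using three stations at a time. Using ELK, COR, HAWA (subtract circle equations pairwise → linear system) gives (x, y) ≈ (-81.3, -78.7).
Distances from that point to each station vs reported:
  ELK: calculated 115.8 vs reported 115.8 → residual 0.0 km
  COR: calculated 144.5 vs reported 144.5 → residual 0.0 km
  HAWA: calculated 179.5 vs reported 179.5 → residual 0.0 km
  DUG: calculated 120.7 vs reported 141.8 → residual 21.1 km
ELK, COR, HAWA are mutually consistent (residuals ≈ 0); DUG is off by 21.1 km.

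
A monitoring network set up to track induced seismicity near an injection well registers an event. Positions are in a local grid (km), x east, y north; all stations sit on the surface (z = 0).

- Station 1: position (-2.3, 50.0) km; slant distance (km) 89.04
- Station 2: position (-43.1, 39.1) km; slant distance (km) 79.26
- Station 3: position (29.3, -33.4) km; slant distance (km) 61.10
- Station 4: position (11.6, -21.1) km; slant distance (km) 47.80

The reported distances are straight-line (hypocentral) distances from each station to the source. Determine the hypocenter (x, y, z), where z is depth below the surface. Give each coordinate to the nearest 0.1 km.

x ≈ -22.8 km, y ≈ -30.6 km, depth ≈ 31.8 km

Each station gives a sphere (x−x_i)² + (y−y_i)² + z² = d_i² (stations at z=0).
Subtracting the Station 1 sphere from Station 2 and Station 3: z² cancels, leaving linear equations in x and y:
-81.6 x − 21.8 y = 2527.10
63.2 x − 166.8 y = 3663.67
Solving: x ≈ -22.794, y ≈ -30.601 km (keep extra digits for the depth step; rounded: -22.8, -30.6).
Then from the Station 1 sphere: z² = 89.04² − (x + 2.3)² − (y − 50.0)² with x = -22.794, y = -30.601, so z ≈ 31.806 ≈ 31.8 km.
Check against Station 4 (with the unrounded solution): distance 47.80 ≈ 47.80 km. ✓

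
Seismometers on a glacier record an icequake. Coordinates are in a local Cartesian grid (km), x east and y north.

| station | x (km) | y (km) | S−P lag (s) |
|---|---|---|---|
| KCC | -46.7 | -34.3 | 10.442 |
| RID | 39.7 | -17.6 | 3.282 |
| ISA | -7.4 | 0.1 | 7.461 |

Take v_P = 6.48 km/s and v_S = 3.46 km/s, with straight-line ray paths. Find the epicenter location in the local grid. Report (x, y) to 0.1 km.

x ≈ 30.6 km, y ≈ -40.2 km

Distance from S−P lag: d = Δt · v_P v_S / (v_P − v_S) = Δt · (6.48·3.46)/(6.48−3.46) ≈ 7.4241·Δt.
So d_KCC = 77.52, d_RID = 24.37, d_ISA = 55.39 km.
Circle about each station: (x + 46.7)² + (y + 34.3)² = 77.52²; (x − 39.7)² + (y + 17.6)² = 24.37²; (x + 7.4)² + (y − 0.1)² = 55.39².
Subtracting pairs of circle equations eliminates x²+y² and gives linear equations (the radical axes):
172.8 x + 33.4 y = 3943.92
78.6 x + 68.8 y = -361.31
Solving the 2×2 system: x ≈ 30.6, y ≈ -40.2 km.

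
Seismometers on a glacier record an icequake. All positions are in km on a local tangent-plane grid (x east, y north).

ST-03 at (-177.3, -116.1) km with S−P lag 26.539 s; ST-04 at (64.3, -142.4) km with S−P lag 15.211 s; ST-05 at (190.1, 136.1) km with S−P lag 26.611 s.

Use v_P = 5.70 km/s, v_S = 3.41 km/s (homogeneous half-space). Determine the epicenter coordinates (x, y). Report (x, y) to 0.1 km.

(26.0, -19.1)

Distance from S−P lag: d = Δt · v_P v_S / (v_P − v_S) = Δt · (5.70·3.41)/(5.70−3.41) ≈ 8.4878·Δt.
So d_ST-03 = 225.26, d_ST-04 = 129.11, d_ST-05 = 225.87 km.
Circle about each station: (x + 177.3)² + (y + 116.1)² = 225.26²; (x − 64.3)² + (y + 142.4)² = 129.11²; (x − 190.1)² + (y − 136.1)² = 225.87².
Subtracting the ST-03 equation from the ST-04 and ST-05 equations removes the quadratic terms:
483.2 x − 52.6 y = 13570.43
734.8 x + 504.4 y = 9471.53
Solving the 2×2 system: x ≈ 26.0, y ≈ -19.1 km.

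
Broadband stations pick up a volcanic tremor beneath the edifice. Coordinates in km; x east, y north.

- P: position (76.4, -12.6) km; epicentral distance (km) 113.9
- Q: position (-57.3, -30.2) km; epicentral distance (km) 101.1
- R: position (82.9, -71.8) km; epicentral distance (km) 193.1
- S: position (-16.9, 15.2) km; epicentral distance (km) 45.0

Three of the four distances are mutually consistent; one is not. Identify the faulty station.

R

Solve using three stations at a time. Using P, Q, S (subtract circle equations pairwise → linear system) gives (x, y) ≈ (-11.4, 59.9).
Distances from that point to each station vs reported:
  P: calculated 113.9 vs reported 113.9 → residual 0.0 km
  Q: calculated 101.1 vs reported 101.1 → residual 0.0 km
  R: calculated 162.0 vs reported 193.1 → residual 31.1 km
  S: calculated 45.1 vs reported 45.0 → residual 0.1 km
P, Q, S are mutually consistent (residuals ≈ 0); R is off by 31.1 km.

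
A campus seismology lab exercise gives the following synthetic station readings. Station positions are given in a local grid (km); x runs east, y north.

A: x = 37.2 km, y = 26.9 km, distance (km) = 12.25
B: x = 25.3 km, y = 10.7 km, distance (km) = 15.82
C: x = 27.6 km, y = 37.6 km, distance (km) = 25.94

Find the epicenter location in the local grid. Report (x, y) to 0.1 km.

Circle about each station: (x − 37.2)² + (y − 26.9)² = 12.25²; (x − 25.3)² + (y − 10.7)² = 15.82²; (x − 27.6)² + (y − 37.6)² = 25.94².
Subtracting pairs of circle equations eliminates x²+y² and gives linear equations (the radical axes):
-23.8 x − 32.4 y = -1453.08
-19.2 x + 21.4 y = -454.75
Solving the 2×2 system: x ≈ 40.5, y ≈ 15.1 km.

(40.5, 15.1)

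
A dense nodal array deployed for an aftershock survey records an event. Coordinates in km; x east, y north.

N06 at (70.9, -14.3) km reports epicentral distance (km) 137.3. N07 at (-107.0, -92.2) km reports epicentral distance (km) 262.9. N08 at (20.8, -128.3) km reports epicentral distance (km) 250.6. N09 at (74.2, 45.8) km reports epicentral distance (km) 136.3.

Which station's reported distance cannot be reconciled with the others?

N09

Solve using three stations at a time. Using N06, N07, N08 (subtract circle equations pairwise → linear system) gives (x, y) ≈ (46.9, 121.0).
Distances from that point to each station vs reported:
  N06: calculated 137.4 vs reported 137.3 → residual 0.1 km
  N07: calculated 262.9 vs reported 262.9 → residual 0.0 km
  N08: calculated 250.7 vs reported 250.6 → residual 0.1 km
  N09: calculated 80.0 vs reported 136.3 → residual 56.3 km
N06, N07, N08 are mutually consistent (residuals ≈ 0); N09 is off by 56.3 km.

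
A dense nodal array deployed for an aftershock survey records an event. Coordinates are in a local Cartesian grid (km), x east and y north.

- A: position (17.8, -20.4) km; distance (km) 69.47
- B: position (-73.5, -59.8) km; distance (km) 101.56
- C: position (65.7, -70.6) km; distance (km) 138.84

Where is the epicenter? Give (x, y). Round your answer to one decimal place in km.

x ≈ -28.6 km, y ≈ 31.3 km

Circle about each station: (x − 17.8)² + (y + 20.4)² = 69.47²; (x + 73.5)² + (y + 59.8)² = 101.56²; (x − 65.7)² + (y + 70.6)² = 138.84².
Subtracting pairs of circle equations eliminates x²+y² and gives linear equations (the radical axes):
-182.6 x − 78.8 y = 2756.94
95.8 x − 100.4 y = -5882.61
Solving the 2×2 system: x ≈ -28.6, y ≈ 31.3 km.
Check against A (with the unrounded x, y): √((x − 17.8)²+(y + 20.4)²) = 69.47 ≈ 69.47 km. ✓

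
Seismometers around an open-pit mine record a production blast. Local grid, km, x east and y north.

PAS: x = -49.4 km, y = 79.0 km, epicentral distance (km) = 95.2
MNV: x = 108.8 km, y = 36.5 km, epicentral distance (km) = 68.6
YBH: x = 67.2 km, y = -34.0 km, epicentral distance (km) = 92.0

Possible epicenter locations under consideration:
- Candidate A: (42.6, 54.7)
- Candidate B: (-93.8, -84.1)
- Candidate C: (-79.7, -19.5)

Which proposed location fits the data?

Candidate A

For each candidate, compare |candidate − station| to the reported distance:
Candidate A: residuals PAS 0.0, MNV 0.1, YBH 0.0 → max 0.1 km
Candidate B: residuals PAS 73.8, MNV 167.2, YBH 76.6 → max 167.2 km
Candidate C: residuals PAS 7.9, MNV 128.0, YBH 55.6 → max 128.0 km
Only Candidate A has all residuals ≈ 0.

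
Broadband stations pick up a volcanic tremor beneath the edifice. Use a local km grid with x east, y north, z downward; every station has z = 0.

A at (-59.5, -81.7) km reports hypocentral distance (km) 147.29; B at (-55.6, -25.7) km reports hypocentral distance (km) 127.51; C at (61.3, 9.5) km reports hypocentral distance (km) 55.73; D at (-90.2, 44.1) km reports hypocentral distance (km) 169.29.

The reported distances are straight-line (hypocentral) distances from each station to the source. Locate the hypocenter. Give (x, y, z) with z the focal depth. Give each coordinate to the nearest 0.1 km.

Each station gives a sphere (x−x_i)² + (y−y_i)² + z² = d_i² (stations at z=0).
Subtracting the A sphere from B and C: z² cancels, leaving linear equations in x and y:
7.8 x + 112.0 y = -1027.75
241.6 x + 182.4 y = 12221.31
Solving: x ≈ 60.704, y ≈ -13.404 km (keep extra digits for the depth step; rounded: 60.7, -13.4).
Then from the A sphere: z² = 147.29² − (x + 59.5)² − (y + 81.7)² with x = 60.704, y = -13.404, so z ≈ 50.804 ≈ 50.8 km.
Check against D (with the unrounded solution): distance 169.29 ≈ 169.29 km. ✓

(60.7, -13.4, 50.8)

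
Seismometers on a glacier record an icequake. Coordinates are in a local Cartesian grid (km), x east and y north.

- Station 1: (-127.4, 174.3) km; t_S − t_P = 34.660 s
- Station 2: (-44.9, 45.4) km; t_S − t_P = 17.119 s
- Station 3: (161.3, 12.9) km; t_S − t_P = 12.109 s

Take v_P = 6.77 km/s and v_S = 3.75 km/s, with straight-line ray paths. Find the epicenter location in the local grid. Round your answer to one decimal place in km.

72.8 km east, -37.4 km north

Distance from S−P lag: d = Δt · v_P v_S / (v_P − v_S) = Δt · (6.77·3.75)/(6.77−3.75) ≈ 8.4065·Δt.
So d_Station 1 = 291.37, d_Station 2 = 143.91, d_Station 3 = 101.79 km.
Circle about each station: (x + 127.4)² + (y − 174.3)² = 291.37²; (x + 44.9)² + (y − 45.4)² = 143.91²; (x − 161.3)² + (y − 12.9)² = 101.79².
Subtracting the Station 1 equation from the Station 2 and Station 3 equations removes the quadratic terms:
165.0 x − 257.8 y = 21652.31
577.4 x − 322.8 y = 54108.12
Solving the 2×2 system: x ≈ 72.8, y ≈ -37.4 km.
Check against Station 1 (with the unrounded x, y): √((x + 127.4)²+(y − 174.3)²) = 291.37 ≈ 291.37 km. ✓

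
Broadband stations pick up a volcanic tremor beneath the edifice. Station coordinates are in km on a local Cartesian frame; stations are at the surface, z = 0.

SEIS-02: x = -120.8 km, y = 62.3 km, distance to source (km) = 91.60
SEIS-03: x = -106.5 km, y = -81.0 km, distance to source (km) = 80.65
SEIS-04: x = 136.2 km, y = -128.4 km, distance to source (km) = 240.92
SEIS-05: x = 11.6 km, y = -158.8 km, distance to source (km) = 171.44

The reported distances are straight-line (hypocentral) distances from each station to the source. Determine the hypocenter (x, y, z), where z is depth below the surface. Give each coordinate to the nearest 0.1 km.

(-73.2, -11.9, 24.9)

Each station gives a sphere (x−x_i)² + (y−y_i)² + z² = d_i² (stations at z=0).
Subtracting the SEIS-02 sphere from SEIS-03 and SEIS-04: z² cancels, leaving linear equations in x and y:
28.6 x − 286.6 y = 1315.46
514.0 x − 381.4 y = -33088.82
Solving: x ≈ -73.201, y ≈ -11.895 km (keep extra digits for the depth step; rounded: -73.2, -11.9).
Then from the SEIS-02 sphere: z² = 91.60² − (x + 120.8)² − (y − 62.3)² with x = -73.201, y = -11.895, so z ≈ 24.900 ≈ 24.9 km.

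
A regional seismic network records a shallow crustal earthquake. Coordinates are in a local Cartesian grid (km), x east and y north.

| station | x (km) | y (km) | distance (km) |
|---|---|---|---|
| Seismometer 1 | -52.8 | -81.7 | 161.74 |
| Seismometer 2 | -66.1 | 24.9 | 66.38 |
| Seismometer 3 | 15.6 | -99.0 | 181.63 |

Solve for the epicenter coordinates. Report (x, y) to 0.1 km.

Circle about each station: (x + 52.8)² + (y + 81.7)² = 161.74²; (x + 66.1)² + (y − 24.9)² = 66.38²; (x − 15.6)² + (y + 99.0)² = 181.63².
Subtracting pairs of circle equations eliminates x²+y² and gives linear equations (the radical axes):
-26.6 x + 213.2 y = 17280.01
136.8 x − 34.6 y = -6248.00
Solving the 2×2 system: x ≈ -26.0, y ≈ 77.8 km.

x ≈ -26.0 km, y ≈ 77.8 km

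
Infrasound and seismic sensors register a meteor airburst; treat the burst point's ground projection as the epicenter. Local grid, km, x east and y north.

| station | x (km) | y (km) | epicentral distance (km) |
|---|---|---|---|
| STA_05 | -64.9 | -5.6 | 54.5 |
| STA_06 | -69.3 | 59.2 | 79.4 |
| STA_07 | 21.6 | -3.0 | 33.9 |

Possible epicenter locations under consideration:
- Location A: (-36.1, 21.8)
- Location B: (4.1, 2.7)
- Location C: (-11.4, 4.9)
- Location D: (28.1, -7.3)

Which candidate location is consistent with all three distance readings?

Location C

For each candidate, compare |candidate − station| to the reported distance:
Location A: residuals STA_05 14.7, STA_06 29.4, STA_07 28.9 → max 29.4 km
Location B: residuals STA_05 15.0, STA_06 13.2, STA_07 15.5 → max 15.5 km
Location C: residuals STA_05 0.0, STA_06 0.0, STA_07 0.0 → max 0.0 km
Location D: residuals STA_05 38.5, STA_06 38.5, STA_07 26.1 → max 38.5 km
Only Location C has all residuals ≈ 0.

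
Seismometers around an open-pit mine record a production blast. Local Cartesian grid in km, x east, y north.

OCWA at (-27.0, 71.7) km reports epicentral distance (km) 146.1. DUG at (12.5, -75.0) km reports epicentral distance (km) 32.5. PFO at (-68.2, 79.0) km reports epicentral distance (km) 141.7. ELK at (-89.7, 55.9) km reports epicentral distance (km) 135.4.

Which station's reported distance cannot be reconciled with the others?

Solve using three stations at a time. Using DUG, PFO, ELK (subtract circle equations pairwise → linear system) gives (x, y) ≈ (0.9, -44.7).
Distances from that point to each station vs reported:
  OCWA: calculated 119.7 vs reported 146.1 → residual 26.4 km
  DUG: calculated 32.5 vs reported 32.5 → residual 0.0 km
  PFO: calculated 141.7 vs reported 141.7 → residual 0.0 km
  ELK: calculated 135.4 vs reported 135.4 → residual 0.0 km
DUG, PFO, ELK are mutually consistent (residuals ≈ 0); OCWA is off by 26.4 km.

OCWA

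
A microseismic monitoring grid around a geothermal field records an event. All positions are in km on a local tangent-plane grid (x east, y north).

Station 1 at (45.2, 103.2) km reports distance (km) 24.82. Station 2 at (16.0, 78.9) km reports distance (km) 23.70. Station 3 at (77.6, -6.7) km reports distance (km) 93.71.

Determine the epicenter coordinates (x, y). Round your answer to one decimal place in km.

Circle about each station: (x − 45.2)² + (y − 103.2)² = 24.82²; (x − 16.0)² + (y − 78.9)² = 23.70²; (x − 77.6)² + (y + 6.7)² = 93.71².
Subtracting the Station 1 equation from the Station 2 and Station 3 equations removes the quadratic terms:
-58.4 x − 48.6 y = -6157.73
64.8 x − 219.8 y = -14792.16
Solving the 2×2 system: x ≈ 39.7, y ≈ 79.0 km.

39.7 km east, 79.0 km north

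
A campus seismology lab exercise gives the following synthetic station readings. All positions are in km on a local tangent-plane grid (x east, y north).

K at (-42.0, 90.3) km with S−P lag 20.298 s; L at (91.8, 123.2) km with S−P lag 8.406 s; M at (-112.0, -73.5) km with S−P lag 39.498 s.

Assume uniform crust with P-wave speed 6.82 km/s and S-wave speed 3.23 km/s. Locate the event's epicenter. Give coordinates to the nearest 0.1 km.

Distance from S−P lag: d = Δt · v_P v_S / (v_P − v_S) = Δt · (6.82·3.23)/(6.82−3.23) ≈ 6.1361·Δt.
So d_K = 124.55, d_L = 51.58, d_M = 242.36 km.
Circle about each station: (x + 42.0)² + (y − 90.3)² = 124.55²; (x − 91.8)² + (y − 123.2)² = 51.58²; (x + 112.0)² + (y + 73.5)² = 242.36².
Subtracting pairs of circle equations eliminates x²+y² and gives linear equations (the radical axes):
267.6 x + 65.8 y = 26539.60
-140.0 x − 327.6 y = -35197.51
Solving the 2×2 system: x ≈ 81.3, y ≈ 72.7 km.

81.3 km east, 72.7 km north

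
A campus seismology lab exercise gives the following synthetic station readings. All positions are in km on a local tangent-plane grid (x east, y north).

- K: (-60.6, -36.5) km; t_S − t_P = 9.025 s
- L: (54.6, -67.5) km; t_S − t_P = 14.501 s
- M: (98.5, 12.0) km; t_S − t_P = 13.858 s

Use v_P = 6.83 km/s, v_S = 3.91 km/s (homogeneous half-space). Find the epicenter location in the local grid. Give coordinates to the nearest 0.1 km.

Distance from S−P lag: d = Δt · v_P v_S / (v_P − v_S) = Δt · (6.83·3.91)/(6.83−3.91) ≈ 9.1457·Δt.
So d_K = 82.54, d_L = 132.62, d_M = 126.74 km.
Circle about each station: (x + 60.6)² + (y + 36.5)² = 82.54²; (x − 54.6)² + (y + 67.5)² = 132.62²; (x − 98.5)² + (y − 12.0)² = 126.74².
Subtracting pairs of circle equations eliminates x²+y² and gives linear equations (the radical axes):
230.4 x − 62.0 y = -8242.41
318.2 x + 97.0 y = -4408.54
Solving the 2×2 system: x ≈ -25.5, y ≈ 38.2 km.

x ≈ -25.5 km, y ≈ 38.2 km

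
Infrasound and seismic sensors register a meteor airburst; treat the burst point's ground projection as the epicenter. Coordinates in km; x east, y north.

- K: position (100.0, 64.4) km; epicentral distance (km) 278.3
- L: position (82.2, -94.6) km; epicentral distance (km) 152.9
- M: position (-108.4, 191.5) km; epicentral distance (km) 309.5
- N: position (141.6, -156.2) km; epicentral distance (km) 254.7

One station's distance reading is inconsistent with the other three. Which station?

L

Solve using three stations at a time. Using K, M, N (subtract circle equations pairwise → linear system) gives (x, y) ≈ (-110.2, -118.0).
Distances from that point to each station vs reported:
  K: calculated 278.3 vs reported 278.3 → residual 0.0 km
  L: calculated 193.8 vs reported 152.9 → residual 40.9 km
  M: calculated 309.5 vs reported 309.5 → residual 0.0 km
  N: calculated 254.7 vs reported 254.7 → residual 0.0 km
K, M, N are mutually consistent (residuals ≈ 0); L is off by 40.9 km.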